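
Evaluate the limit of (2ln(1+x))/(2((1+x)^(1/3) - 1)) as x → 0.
Both numerator and denominator → 0 as x → 0; this is a 0/0 indeterminate form.
Expand each to leading order near x = 0: numerator ~ 2·x, denominator ~ 2·x/3.
The limit of the ratio is 3.

Final answer: 3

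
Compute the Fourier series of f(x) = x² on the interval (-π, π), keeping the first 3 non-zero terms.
-4·cos(x) + cos(2·x) + π^2/3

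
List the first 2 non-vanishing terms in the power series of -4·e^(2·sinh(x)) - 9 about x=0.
-8·x - 13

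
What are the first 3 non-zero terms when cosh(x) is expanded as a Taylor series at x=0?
x^4/24 + x^2/2 + 1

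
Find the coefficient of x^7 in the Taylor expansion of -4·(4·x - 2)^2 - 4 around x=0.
Expand to order 7: -4·(4·x - 2)^2 - 4 = -64·x^2 + 64·x - 20 + O(x^8).
The coefficient of x^7 is 0.

Final answer: 0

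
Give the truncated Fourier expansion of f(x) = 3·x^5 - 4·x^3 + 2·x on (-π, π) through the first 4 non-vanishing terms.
(-128·π^2 + 6·π^4 + 772)·sin(x) + (-3·π^4 - 61/2 + 19·π^2)·sin(2·x) + (-64·π^2/9 + 164/27 + 2·π^4)·sin(3·x) + (-3·π^4/2 - 157/64 + 31·π^2/8)·sin(4·x)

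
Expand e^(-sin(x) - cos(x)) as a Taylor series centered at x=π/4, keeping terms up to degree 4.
e^(-√(2)) + √(2)·e^(-√(2))·(x - π/4)^2/2 + (-√(2)·e^(-√(2))/24 + e^(-√(2))/4)·(x - π/4)^4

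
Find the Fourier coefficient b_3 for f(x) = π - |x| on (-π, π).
b_3 = (1/π) ∫_{-π}^{π} f(x)·sin(3x) dx.
Evaluate the integral (use parity and integration by parts as needed): b_3 = 0.

Final answer: 0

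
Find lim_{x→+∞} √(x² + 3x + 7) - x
This is an ∞ − ∞ indeterminate form.
Multiply and divide by the conjugate √(x²+3x + 7) + x; the x² terms cancel, leaving (3x + 7)/(√(x²+3x + 7)+x) → 3/2.
Limit = 3/2.

Final answer: 3/2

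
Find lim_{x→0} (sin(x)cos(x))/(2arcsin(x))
Both numerator and denominator → 0 as x → 0; this is a 0/0 indeterminate form.
Expand each to leading order near x = 0: numerator ~ x, denominator ~ 2·x.
The limit of the ratio is 1/2.

Final answer: 1/2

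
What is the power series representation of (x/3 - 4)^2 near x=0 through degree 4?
x^2/9 - 8·x/3 + 16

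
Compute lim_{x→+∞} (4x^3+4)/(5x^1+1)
This is an ∞/∞ indeterminate form as x → +∞.
Divide numerator and denominator by x^3 and let the lower-order terms vanish; the numerator's degree 3 exceeds the denominator's degree 1, so the quotient diverges.
Limit = ∞.

Final answer: ∞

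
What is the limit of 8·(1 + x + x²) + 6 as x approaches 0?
Direct substitution at x = 0 gives 14.

Final answer: 14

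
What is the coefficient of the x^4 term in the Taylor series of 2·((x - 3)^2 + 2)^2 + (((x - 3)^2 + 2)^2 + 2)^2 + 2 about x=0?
Expand to order 4: 2·((x - 3)^2 + 2)^2 + (((x - 3)^2 + 2)^2 + 2)^2 + 2 = 6780·x^4 - 18288·x^3 + 31808·x^2 - 32736·x + 15373 + O(x^5).
The coefficient of x^4 is 6780.

Final answer: 6780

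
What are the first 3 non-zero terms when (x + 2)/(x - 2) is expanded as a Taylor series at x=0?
-x^2/2 - x - 1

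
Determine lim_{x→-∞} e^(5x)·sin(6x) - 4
Evaluate the dominant behaviour as x → -∞; each term tends to a finite value or vanishes.
Limit = -4.

Final answer: -4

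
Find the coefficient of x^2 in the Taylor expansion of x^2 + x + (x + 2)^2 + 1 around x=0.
Expand to order 2: x^2 + x + (x + 2)^2 + 1 = 2·x^2 + 5·x + 5 + O(x^3).
The coefficient of x^2 is 2.

Final answer: 2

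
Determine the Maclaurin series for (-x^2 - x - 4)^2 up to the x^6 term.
x^4 + 2·x^3 + 9·x^2 + 8·x + 16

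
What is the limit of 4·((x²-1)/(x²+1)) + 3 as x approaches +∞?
Evaluate the dominant behaviour as x → +∞; each term tends to a finite value or vanishes.
Limit = 7.

Final answer: 7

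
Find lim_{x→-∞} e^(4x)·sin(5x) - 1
Evaluate the dominant behaviour as x → -∞; each term tends to a finite value or vanishes.
Limit = -1.

Final answer: -1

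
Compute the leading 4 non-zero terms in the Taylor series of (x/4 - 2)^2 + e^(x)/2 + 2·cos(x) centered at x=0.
x^3/12 - 11·x^2/16 - x/2 + 13/2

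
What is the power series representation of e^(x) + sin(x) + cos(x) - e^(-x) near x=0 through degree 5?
x^5/40 + x^4/24 + x^3/6 - x^2/2 + 3·x + 1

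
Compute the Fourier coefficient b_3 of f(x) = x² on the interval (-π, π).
b_3 = (1/π) ∫_{-π}^{π} f(x)·sin(3x) dx.
Evaluate the integral (use parity and integration by parts as needed): b_3 = 0.

Final answer: 0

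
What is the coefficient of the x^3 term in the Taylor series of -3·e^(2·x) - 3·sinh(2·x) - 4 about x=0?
Expand to order 3: -3·e^(2·x) - 3·sinh(2·x) - 4 = -8·x^3 - 6·x^2 - 12·x - 7 + O(x^4).
The coefficient of x^3 is -8.

Final answer: -8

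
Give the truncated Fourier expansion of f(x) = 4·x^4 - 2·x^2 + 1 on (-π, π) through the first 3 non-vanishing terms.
(200 - 32·π^2)·cos(x) + (-14 + 8·π^2)·cos(2·x) - 2·π^2/3 + 1 + 4·π^4/5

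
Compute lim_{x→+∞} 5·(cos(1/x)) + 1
Evaluate the dominant behaviour as x → +∞; each term tends to a finite value or vanishes.
Limit = 6.

Final answer: 6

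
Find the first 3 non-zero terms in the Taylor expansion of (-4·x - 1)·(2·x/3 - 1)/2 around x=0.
-4·x^2/3 + 5·x/3 + 1/2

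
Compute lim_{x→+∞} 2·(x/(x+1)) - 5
Evaluate the dominant behaviour as x → +∞; each term tends to a finite value or vanishes.
Limit = -3.

Final answer: -3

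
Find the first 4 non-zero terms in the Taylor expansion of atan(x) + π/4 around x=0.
x^5/5 - x^3/3 + x + π/4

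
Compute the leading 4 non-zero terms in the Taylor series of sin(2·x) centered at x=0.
-8·x^7/315 + 4·x^5/15 - 4·x^3/3 + 2·x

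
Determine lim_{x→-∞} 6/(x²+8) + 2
Evaluate the dominant behaviour as x → -∞; each term tends to a finite value or vanishes.
Limit = 2.

Final answer: 2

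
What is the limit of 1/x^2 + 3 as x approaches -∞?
Evaluate the dominant behaviour as x → -∞; each term tends to a finite value or vanishes.
Limit = 3.

Final answer: 3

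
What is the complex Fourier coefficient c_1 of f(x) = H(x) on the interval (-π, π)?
Compute the real Fourier coefficients first: a_1 = 0, b_1 = 2/π.
Then c_1 = (a_1 − i·b_1)/2 = -i/π.

Final answer: -i/π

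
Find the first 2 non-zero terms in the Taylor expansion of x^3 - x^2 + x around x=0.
-x^2 + x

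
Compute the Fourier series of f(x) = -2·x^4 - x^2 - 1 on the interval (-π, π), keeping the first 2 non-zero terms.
(-92 + 16·π^2)·cos(x) - 2·π^4/5 - π^2/3 - 1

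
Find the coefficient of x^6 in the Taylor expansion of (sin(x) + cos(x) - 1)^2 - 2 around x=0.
Expand to order 6: (sin(x) + cos(x) - 1)^2 - 2 = x^6/360 + x^5/4 - x^4/12 - x^3 + x^2 - 2 + O(x^7).
The coefficient of x^6 is 1/360.

Final answer: 1/360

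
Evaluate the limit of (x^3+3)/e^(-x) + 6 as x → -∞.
The quotient is an ∞/∞ indeterminate form as x → -∞.
Compare growth rates of the dominant terms (exponentials ≫ polynomials ≫ logarithms), or apply L'Hôpital's rule; the quotient → 0.
Adding the constant: 0 + 6 = 6. Limit = 6.

Final answer: 6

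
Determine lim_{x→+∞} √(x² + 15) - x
This is an ∞ − ∞ indeterminate form.
Multiply and divide by the conjugate √(x²+15) + x; the x² terms cancel, leaving 15/(√(x²+15)+x) → 0.
Limit = 0.

Final answer: 0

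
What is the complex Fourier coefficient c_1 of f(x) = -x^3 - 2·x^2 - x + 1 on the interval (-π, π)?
Compute the real Fourier coefficients first: a_1 = 8, b_1 = 10 - 2·π^2.
Then c_1 = (a_1 − i·b_1)/2 = 4 - 5·i + i·π^2.

Final answer: 4 - 5·i + i·π^2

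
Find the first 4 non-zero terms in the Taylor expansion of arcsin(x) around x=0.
5·x^7/112 + 3·x^5/40 + x^3/6 + x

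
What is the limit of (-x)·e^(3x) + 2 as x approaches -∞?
The product is a 0·∞ indeterminate form at x → -∞.
Rewrite the product as (-x) / e^(-3x) (an ∞/∞ form) and apply L'Hôpital, or use the standard hierarchy e^(3|x|) ≫ |(-x)| as x → -∞.
The indeterminate product → 0, so the limit = 2.

Final answer: 2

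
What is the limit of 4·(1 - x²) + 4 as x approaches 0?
Direct substitution at x = 0 gives 8.

Final answer: 8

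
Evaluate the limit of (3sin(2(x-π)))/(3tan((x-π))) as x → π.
Both numerator and denominator → 0 as x → π; this is a 0/0 indeterminate form.
Expand each to leading order near x = π: numerator ~ 6·(x - π), denominator ~ 3·(x - π).
The limit of the ratio is 2.

Final answer: 2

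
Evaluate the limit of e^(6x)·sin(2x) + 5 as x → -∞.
Evaluate the dominant behaviour as x → -∞; each term tends to a finite value or vanishes.
Limit = 5.

Final answer: 5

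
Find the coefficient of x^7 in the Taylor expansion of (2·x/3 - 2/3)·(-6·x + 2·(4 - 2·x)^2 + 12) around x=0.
Expand to order 7: (2·x/3 - 2/3)·(-6·x + 2·(4 - 2·x)^2 + 12) = 16·x^3/3 - 92·x^2/3 + 164·x/3 - 88/3 + O(x^8).
The coefficient of x^7 is 0.

Final answer: 0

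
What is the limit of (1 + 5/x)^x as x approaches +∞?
As x → +∞: this is the defining limit (1 + 5/x)^x → e^5.
Limit = e^(5).

Final answer: e^(5)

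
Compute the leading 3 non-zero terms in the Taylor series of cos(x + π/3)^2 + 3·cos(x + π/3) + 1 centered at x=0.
-x^2/4 - 2·√(3)·x + 11/4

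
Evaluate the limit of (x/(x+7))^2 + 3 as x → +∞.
As x → +∞: x/(x+7) = 1/(1 + 7/x) → 1, and the 2nd power of a limit-1 base also → 1; with the additive constant, 1 + 3 = 4.
Limit = 4.

Final answer: 4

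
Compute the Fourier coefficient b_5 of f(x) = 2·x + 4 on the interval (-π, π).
b_5 = (1/π) ∫_{-π}^{π} f(x)·sin(5x) dx.
Evaluate the integral (use parity and integration by parts as needed): b_5 = 4/5.

Final answer: 4/5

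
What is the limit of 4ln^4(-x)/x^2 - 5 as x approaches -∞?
The quotient is an ∞/∞ indeterminate form as x → -∞.
Compare growth rates of the dominant terms (exponentials ≫ polynomials ≫ logarithms), or apply L'Hôpital's rule; the quotient → 0.
Adding the constant: 0 - 5 = -5. Limit = -5.

Final answer: -5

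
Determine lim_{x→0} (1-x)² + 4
Direct substitution at x = 0 gives 5.

Final answer: 5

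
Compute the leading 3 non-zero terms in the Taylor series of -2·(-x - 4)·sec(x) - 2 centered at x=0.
4·x^2 + 2·x + 6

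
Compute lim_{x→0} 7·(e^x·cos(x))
Direct substitution at x = 0 gives 7.

Final answer: 7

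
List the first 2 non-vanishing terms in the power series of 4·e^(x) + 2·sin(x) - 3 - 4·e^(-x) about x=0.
10·x - 3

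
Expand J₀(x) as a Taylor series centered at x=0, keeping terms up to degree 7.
-x^6/2304 + x^4/64 - x^2/4 + 1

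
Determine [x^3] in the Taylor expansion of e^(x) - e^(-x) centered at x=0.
Expand to order 3: e^(x) - e^(-x) = x^3/3 + 2·x + O(x^4).
The coefficient of x^3 is 1/3.

Final answer: 1/3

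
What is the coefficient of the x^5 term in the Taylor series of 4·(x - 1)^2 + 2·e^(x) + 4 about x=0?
Expand to order 5: 4·(x - 1)^2 + 2·e^(x) + 4 = x^5/60 + x^4/12 + x^3/3 + 5·x^2 - 6·x + 10 + O(x^6).
The coefficient of x^5 is 1/60.

Final answer: 1/60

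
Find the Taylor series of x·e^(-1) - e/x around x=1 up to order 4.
(1 - e^(2))·e^(-1) + (1 + e^(2))·e^(-1)·(x - 1) - e·(x - 1)^2 + e·(x - 1)^3 - e·(x - 1)^4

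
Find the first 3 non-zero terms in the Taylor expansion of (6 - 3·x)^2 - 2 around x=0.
9·x^2 - 36·x + 34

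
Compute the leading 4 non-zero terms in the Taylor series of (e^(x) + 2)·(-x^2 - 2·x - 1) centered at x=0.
-13·x^3/6 - 11·x^2/2 - 7·x - 3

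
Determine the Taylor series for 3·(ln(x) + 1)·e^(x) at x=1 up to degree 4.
3·e + 6·e·(x - 1) + 3·e·(x - 1)^2 + 3·e·(x - 1)^3/2 + e·(x - 1)^4/8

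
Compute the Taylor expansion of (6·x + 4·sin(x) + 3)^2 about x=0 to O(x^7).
10·x^6/9 + x^5/5 - 40·x^4/3 - 4·x^3 + 100·x^2 + 60·x + 9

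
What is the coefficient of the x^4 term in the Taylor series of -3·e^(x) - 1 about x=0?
Expand to order 4: -3·e^(x) - 1 = -x^4/8 - x^3/2 - 3·x^2/2 - 3·x - 4 + O(x^5).
The coefficient of x^4 is -1/8.

Final answer: -1/8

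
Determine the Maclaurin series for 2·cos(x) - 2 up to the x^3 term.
-x^2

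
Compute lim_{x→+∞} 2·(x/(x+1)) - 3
Evaluate the dominant behaviour as x → +∞; each term tends to a finite value or vanishes.
Limit = -1.

Final answer: -1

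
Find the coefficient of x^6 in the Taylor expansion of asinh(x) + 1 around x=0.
Expand to order 6: asinh(x) + 1 = 3·x^5/40 - x^3/6 + x + 1 + O(x^7).
The coefficient of x^6 is 0.

Final answer: 0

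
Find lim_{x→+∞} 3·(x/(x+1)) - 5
Evaluate the dominant behaviour as x → +∞; each term tends to a finite value or vanishes.
Limit = -2.

Final answer: -2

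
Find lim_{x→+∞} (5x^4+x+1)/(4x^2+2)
This is an ∞/∞ indeterminate form as x → +∞.
Divide numerator and denominator by x^4 and let the lower-order terms vanish; the numerator's degree 4 exceeds the denominator's degree 2, so the quotient diverges.
Limit = ∞.

Final answer: ∞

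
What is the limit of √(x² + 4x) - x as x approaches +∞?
This is an ∞ − ∞ indeterminate form.
Multiply and divide by the conjugate √(x²+4x) + x; the x² terms cancel, leaving (4x)/(√(x²+4x)+x) → 4/2 = 2.
Limit = 2.

Final answer: 2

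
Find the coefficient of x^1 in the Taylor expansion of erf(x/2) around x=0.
Expand to order 1: erf(x/2) = x/√(π) + O(x^2).
The coefficient of x^1 is 1/√(π).

Final answer: 1/√(π)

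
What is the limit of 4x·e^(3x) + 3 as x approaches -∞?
The product is a 0·∞ indeterminate form at x → -∞.
Rewrite the product as 4x / e^(-3x) (an ∞/∞ form) and apply L'Hôpital, or use the standard hierarchy e^(3|x|) ≫ |x| as x → -∞.
The indeterminate product → 0, so the limit = 3.

Final answer: 3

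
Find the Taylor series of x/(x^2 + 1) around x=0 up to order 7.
-x^7 + x^5 - x^3 + x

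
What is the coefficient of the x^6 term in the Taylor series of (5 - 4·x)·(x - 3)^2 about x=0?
Expand to order 6: (5 - 4·x)·(x - 3)^2 = -4·x^3 + 29·x^2 - 66·x + 45 + O(x^7).
The coefficient of x^6 is 0.

Final answer: 0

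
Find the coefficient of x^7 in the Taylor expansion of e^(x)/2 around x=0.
Expand to order 7: e^(x)/2 = x^7/10080 + x^6/1440 + x^5/240 + x^4/48 + x^3/12 + x^2/4 + x/2 + 1/2 + O(x^8).
The coefficient of x^7 is 1/10080.

Final answer: 1/10080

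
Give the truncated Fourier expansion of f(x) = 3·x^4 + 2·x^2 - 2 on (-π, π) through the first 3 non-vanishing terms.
(136 - 24·π^2)·cos(x) + (-7 + 6·π^2)·cos(2·x) - 2 + 2·π^2/3 + 3·π^4/5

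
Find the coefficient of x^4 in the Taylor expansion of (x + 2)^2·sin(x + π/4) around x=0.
Expand to order 4: (x + 2)^2·sin(x + π/4) = -√(2)·x^4/2 - 5·√(2)·x^3/6 + 3·√(2)·x^2/2 + 4·√(2)·x + 2·√(2) + O(x^5).
The coefficient of x^4 is -√(2)/2.

Final answer: -√(2)/2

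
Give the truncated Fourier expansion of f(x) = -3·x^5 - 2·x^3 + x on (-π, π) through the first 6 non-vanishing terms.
(-694 - 6·π^4 + 116·π^2)·sin(x) + (-13·π^2 + 37/2 + 3·π^4)·sin(2·x) + (-2·π^4 - 38/27 + 28·π^2/9)·sin(3·x) + (-7·π^2/8 - 11/64 + 3·π^4/2)·sin(4·x) + (-6·π^4/5 + 226/625 + 4·π^2/25)·sin(5·x) + (-19/54 + π^2/9 + π^4)·sin(6·x)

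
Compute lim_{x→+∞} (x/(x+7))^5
As x → +∞: x/(x+7) = 1/(1 + 7/x) → 1, and the 5th power of a limit-1 base also → 1.
Limit = 1.

Final answer: 1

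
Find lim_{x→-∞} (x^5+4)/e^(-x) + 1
The quotient is an ∞/∞ indeterminate form as x → -∞.
Compare growth rates of the dominant terms (exponentials ≫ polynomials ≫ logarithms), or apply L'Hôpital's rule; the quotient → 0.
Adding the constant: 0 + 1 = 1. Limit = 1.

Final answer: 1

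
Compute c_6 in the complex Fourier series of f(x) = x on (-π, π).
Compute the real Fourier coefficients first: a_6 = 0, b_6 = -1/3.
Then c_6 = (a_6 − i·b_6)/2 = i/6.

Final answer: i/6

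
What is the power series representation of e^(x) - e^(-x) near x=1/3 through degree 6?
(-1 + e^(2/3))·e^(-1/3) + (1 + e^(2/3))·e^(-1/3)·(x - 1/3) + (-1 + e^(2/3))·e^(-1/3)·(x - 1/3)^2/2 + (1 + e^(2/3))·e^(-1/3)·(x - 1/3)^3/6 + (-1 + e^(2/3))·e^(-1/3)·(x - 1/3)^4/24 + (1 + e^(2/3))·e^(-1/3)·(x - 1/3)^5/120 + (-1 + e^(2/3))·e^(-1/3)·(x - 1/3)^6/720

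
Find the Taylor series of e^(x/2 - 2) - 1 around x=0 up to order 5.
x^5·e^(-2)/3840 + x^4·e^(-2)/384 + x^3·e^(-2)/48 + x^2·e^(-2)/8 + x·e^(-2)/2 - 1 + e^(-2)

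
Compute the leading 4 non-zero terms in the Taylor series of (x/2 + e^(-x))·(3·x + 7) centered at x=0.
x^3/3 + 2·x^2 - x/2 + 7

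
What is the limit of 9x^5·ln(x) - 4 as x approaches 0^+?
The product is a 0·∞ indeterminate form at x → 0⁺.
Rewrite the product as 9·ln(x) / x^(-5) and apply L'Hôpital, or use the standard hierarchy x^(-5) ≫ |ln x| as x → 0⁺.
The indeterminate product → 0, so the limit = -4.

Final answer: -4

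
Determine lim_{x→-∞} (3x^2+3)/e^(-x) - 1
The quotient is an ∞/∞ indeterminate form as x → -∞.
Compare growth rates of the dominant terms (exponentials ≫ polynomials ≫ logarithms), or apply L'Hôpital's rule; the quotient → 0.
Adding the constant: 0 - 1 = -1. Limit = -1.

Final answer: -1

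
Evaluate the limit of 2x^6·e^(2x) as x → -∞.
This is a 0·∞ indeterminate form at x → -∞.
Rewrite the product as 2x^6 / e^(-2x) (an ∞/∞ form) and apply L'Hôpital, or use the standard hierarchy e^(2|x|) ≫ |x^6| as x → -∞.
The indeterminate product → 0, so the limit = 0.

Final answer: 0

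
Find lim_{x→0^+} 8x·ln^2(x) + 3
The product is a 0·∞ indeterminate form at x → 0⁺.
Rewrite the product as 8·ln^2(x) / x^(-1) and apply L'Hôpital, or use the standard hierarchy x^(-1) ≫ |ln x|^2 as x → 0⁺.
The indeterminate product → 0, so the limit = 3.

Final answer: 3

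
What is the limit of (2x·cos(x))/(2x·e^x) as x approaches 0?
Both numerator and denominator → 0 as x → 0; this is a 0/0 indeterminate form.
Expand each to leading order near x = 0: numerator ~ 2·x, denominator ~ 2·x.
The limit of the ratio is 1.

Final answer: 1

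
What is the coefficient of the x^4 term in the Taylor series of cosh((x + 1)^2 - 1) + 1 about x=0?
Expand to order 4: cosh((x + 1)^2 - 1) + 1 = 7·x^4/6 + 2·x^3 + 2·x^2 + 2 + O(x^5).
The coefficient of x^4 is 7/6.

Final answer: 7/6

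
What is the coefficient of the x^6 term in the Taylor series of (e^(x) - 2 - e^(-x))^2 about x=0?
Expand to order 6: (e^(x) - 2 - e^(-x))^2 = 8·x^6/45 - x^5/15 + 4·x^4/3 - 4·x^3/3 + 4·x^2 - 8·x + 4 + O(x^7).
The coefficient of x^6 is 8/45.

Final answer: 8/45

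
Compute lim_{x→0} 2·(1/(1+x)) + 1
Direct substitution at x = 0 gives 3.

Final answer: 3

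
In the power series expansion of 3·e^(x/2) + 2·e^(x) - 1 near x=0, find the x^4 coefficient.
Expand to order 4: 3·e^(x/2) + 2·e^(x) - 1 = 35·x^4/384 + 19·x^3/48 + 11·x^2/8 + 7·x/2 + 4 + O(x^5).
The coefficient of x^4 is 35/384.

Final answer: 35/384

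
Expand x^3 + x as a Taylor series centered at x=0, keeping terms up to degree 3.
x^3 + x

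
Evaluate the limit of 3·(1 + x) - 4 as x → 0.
Direct substitution at x = 0 gives -1.

Final answer: -1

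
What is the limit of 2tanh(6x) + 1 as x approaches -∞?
Evaluate the dominant behaviour as x → -∞; each term tends to a finite value or vanishes.
Limit = -1.

Final answer: -1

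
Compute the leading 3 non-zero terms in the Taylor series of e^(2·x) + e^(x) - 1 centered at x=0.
5·x^2/2 + 3·x + 1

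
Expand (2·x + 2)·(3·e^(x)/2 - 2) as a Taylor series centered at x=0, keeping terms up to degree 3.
2·x^3 + 9·x^2/2 + 2·x - 1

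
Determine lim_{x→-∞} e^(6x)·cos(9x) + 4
Evaluate the dominant behaviour as x → -∞; each term tends to a finite value or vanishes.
Limit = 4.

Final answer: 4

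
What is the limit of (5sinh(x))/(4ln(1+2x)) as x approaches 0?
Both numerator and denominator → 0 as x → 0; this is a 0/0 indeterminate form.
Expand each to leading order near x = 0: numerator ~ 5·x, denominator ~ 8·x.
The limit of the ratio is 5/8.

Final answer: 5/8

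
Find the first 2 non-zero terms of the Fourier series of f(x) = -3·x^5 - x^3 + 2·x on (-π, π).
(-704 - 6·π^4 + 118·π^2)·sin(x) + (-14·π^2 + 19 + 3·π^4)·sin(2·x)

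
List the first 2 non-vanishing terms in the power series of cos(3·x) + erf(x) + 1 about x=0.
2·x/√(π) + 2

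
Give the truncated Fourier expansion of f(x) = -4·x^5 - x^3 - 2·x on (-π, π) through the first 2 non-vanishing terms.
(-952 - 8·π^4 + 158·π^2)·sin(x) + (-19·π^2 + 61/2 + 4·π^4)·sin(2·x)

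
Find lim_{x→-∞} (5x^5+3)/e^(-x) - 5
The quotient is an ∞/∞ indeterminate form as x → -∞.
Compare growth rates of the dominant terms (exponentials ≫ polynomials ≫ logarithms), or apply L'Hôpital's rule; the quotient → 0.
Adding the constant: 0 - 5 = -5. Limit = -5.

Final answer: -5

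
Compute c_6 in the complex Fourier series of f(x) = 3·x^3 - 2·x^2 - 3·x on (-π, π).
Compute the real Fourier coefficients first: a_6 = -2/9, b_6 = 7/6 - π^2.
Then c_6 = (a_6 − i·b_6)/2 = -1/9 - 7·i/12 + i·π^2/2.

Final answer: -1/9 - 7·i/12 + i·π^2/2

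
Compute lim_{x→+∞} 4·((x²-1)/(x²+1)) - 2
Evaluate the dominant behaviour as x → +∞; each term tends to a finite value or vanishes.
Limit = 2.

Final answer: 2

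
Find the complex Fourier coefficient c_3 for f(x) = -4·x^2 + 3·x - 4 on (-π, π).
Compute the real Fourier coefficients first: a_3 = 16/9, b_3 = 2.
Then c_3 = (a_3 − i·b_3)/2 = 8/9 - i.

Final answer: 8/9 - i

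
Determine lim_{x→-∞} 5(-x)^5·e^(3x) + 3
The product is a 0·∞ indeterminate form at x → -∞.
Rewrite the product as 5(-x)^5 / e^(-3x) (an ∞/∞ form) and apply L'Hôpital, or use the standard hierarchy e^(3|x|) ≫ |(-x)^5| as x → -∞.
The indeterminate product → 0, so the limit = 3.

Final answer: 3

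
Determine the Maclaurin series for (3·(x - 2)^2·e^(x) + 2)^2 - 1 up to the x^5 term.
44·x^5/5 + 9·x^4 - 28·x^3 - 84·x^2 + 195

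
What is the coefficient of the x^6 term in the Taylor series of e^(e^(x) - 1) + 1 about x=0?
203/720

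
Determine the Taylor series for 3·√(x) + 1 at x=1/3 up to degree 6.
1 + √(3) + 3·√(3)·(x - 1/3)/2 - 9·√(3)·(x - 1/3)^2/8 + 27·√(3)·(x - 1/3)^3/16 - 405·√(3)·(x - 1/3)^4/128 + 1701·√(3)·(x - 1/3)^5/256 - 15309·√(3)·(x - 1/3)^6/1024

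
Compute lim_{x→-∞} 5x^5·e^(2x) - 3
The product is a 0·∞ indeterminate form at x → -∞.
Rewrite the product as 5x^5 / e^(-2x) (an ∞/∞ form) and apply L'Hôpital, or use the standard hierarchy e^(2|x|) ≫ |x^5| as x → -∞.
The indeterminate product → 0, so the limit = -3.

Final answer: -3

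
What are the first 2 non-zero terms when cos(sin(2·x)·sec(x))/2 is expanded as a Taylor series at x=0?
1/2 - x^2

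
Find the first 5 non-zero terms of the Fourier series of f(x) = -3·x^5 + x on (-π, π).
(-718 - 6·π^4 + 120·π^2)·sin(x) + (-15·π^2 + 43/2 + 3·π^4)·sin(2·x) + (-2·π^4 - 62/27 + 40·π^2/9)·sin(3·x) + (-15·π^2/8 + 13/64 + 3·π^4/2)·sin(4·x) + (-6·π^4/5 + 106/625 + 24·π^2/25)·sin(5·x)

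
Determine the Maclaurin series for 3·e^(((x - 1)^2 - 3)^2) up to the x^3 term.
244·x^3·e^(4) + 96·x^2·e^(4) + 24·x·e^(4) + 3·e^(4)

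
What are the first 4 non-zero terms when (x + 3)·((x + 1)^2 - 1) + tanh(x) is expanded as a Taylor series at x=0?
2·x^5/15 + 2·x^3/3 + 5·x^2 + 7·x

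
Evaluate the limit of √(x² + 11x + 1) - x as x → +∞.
As x → +∞: multiply by the conjugate to get (11x+1)/(√(x²+11x+1)+x); the denominator ~ 2x, so the limit is 11/2.
Limit = 11/2.

Final answer: 11/2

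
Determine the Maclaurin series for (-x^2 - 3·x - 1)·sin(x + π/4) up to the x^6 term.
-47·√(2)·x^6/1440 + √(2)·x^5/60 + 23·√(2)·x^4/48 + √(2)·x^3/3 - 7·√(2)·x^2/4 - 2·√(2)·x - √(2)/2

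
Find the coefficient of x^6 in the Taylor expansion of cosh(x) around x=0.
Expand to order 6: cosh(x) = x^6/720 + x^4/24 + x^2/2 + 1 + O(x^7).
The coefficient of x^6 is 1/720.

Final answer: 1/720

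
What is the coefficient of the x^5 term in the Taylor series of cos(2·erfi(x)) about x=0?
Expand to order 5: cos(2·erfi(x)) = x^4·(-16/(3·π) + 32/(3·π^2)) - 8·x^2/π + 1 + O(x^6).
The coefficient of x^5 is 0.

Final answer: 0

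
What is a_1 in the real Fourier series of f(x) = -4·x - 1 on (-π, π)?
a_1 = (1/π) ∫_{-π}^{π} f(x)·cos(1x) dx.
Evaluate the integral (use parity and integration by parts as needed): a_1 = 0.

Final answer: 0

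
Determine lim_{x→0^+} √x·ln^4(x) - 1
The product is a 0·∞ indeterminate form at x → 0⁺.
Rewrite the product as ln^4(x) / x^(-1/2) and apply L'Hôpital, or use the standard hierarchy x^(-1/2) ≫ |ln x|^4 as x → 0⁺.
The indeterminate product → 0, so the limit = -1.

Final answer: -1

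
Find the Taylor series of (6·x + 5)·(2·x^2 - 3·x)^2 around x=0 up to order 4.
-52·x^4 - 6·x^3 + 45·x^2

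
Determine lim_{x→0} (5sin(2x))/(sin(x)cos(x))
Both numerator and denominator → 0 as x → 0; this is a 0/0 indeterminate form.
Expand each to leading order near x = 0: numerator ~ 10·x, denominator ~ x.
The limit of the ratio is 10.

Final answer: 10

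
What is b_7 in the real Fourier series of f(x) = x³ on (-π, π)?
b_7 = (1/π) ∫_{-π}^{π} f(x)·sin(7x) dx.
Evaluate the integral (use parity and integration by parts as needed): b_7 = -12/343 + 2·π^2/7.

Final answer: -12/343 + 2·π^2/7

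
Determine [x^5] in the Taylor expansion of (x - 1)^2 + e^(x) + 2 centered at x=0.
Expand to order 5: (x - 1)^2 + e^(x) + 2 = x^5/120 + x^4/24 + x^3/6 + 3·x^2/2 - x + 4 + O(x^6).
The coefficient of x^5 is 1/120.

Final answer: 1/120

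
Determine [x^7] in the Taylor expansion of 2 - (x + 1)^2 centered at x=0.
Expand to order 7: 2 - (x + 1)^2 = -x^2 - 2·x + 1 + O(x^8).
The coefficient of x^7 is 0.

Final answer: 0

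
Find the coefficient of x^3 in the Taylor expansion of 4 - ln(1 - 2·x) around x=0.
Expand to order 3: 4 - ln(1 - 2·x) = 8·x^3/3 + 2·x^2 + 2·x + 4 + O(x^4).
The coefficient of x^3 is 8/3.

Final answer: 8/3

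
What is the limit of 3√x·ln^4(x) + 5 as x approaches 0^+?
The product is a 0·∞ indeterminate form at x → 0⁺.
Rewrite the product as 3·ln^4(x) / x^(-1/2) and apply L'Hôpital, or use the standard hierarchy x^(-1/2) ≫ |ln x|^4 as x → 0⁺.
The indeterminate product → 0, so the limit = 5.

Final answer: 5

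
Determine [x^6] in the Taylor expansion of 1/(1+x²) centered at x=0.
Expand to order 6: 1/(1+x²) = -x^6 + x^4 - x^2 + 1 + O(x^7).
The coefficient of x^6 is -1.

Final answer: -1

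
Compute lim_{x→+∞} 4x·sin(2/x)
As x → +∞: let u = 2/x → 0⁺; then 4·x·sin(2/x) = 4·2·sin(u)/u → 4·2·1 = 8.
Limit = 8.

Final answer: 8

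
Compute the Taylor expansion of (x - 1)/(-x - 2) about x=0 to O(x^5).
3·x^4/32 - 3·x^3/16 + 3·x^2/8 - 3·x/4 + 1/2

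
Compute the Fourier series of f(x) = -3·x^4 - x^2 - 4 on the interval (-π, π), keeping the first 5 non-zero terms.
(-140 + 24·π^2)·cos(x) + (8 - 6·π^2)·cos(2·x) + (-4/3 + 8·π^2/3)·cos(3·x) + (5/16 - 3·π^2/2)·cos(4·x) - 3·π^4/5 - 4 - π^2/3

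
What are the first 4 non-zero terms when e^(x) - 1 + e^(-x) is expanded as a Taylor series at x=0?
x^6/360 + x^4/12 + x^2 + 1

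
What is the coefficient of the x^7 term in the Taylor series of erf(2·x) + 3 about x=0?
Expand to order 7: erf(2·x) + 3 = -128·x^7/(21·√(π)) + 32·x^5/(5·√(π)) - 16·x^3/(3·√(π)) + 4·x/√(π) + 3 + O(x^8).
The coefficient of x^7 is -128/(21·√(π)).

Final answer: -128/(21·√(π))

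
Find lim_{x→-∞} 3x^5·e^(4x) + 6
The product is a 0·∞ indeterminate form at x → -∞.
Rewrite the product as 3x^5 / e^(-4x) (an ∞/∞ form) and apply L'Hôpital, or use the standard hierarchy e^(4|x|) ≫ |x^5| as x → -∞.
The indeterminate product → 0, so the limit = 6.

Final answer: 6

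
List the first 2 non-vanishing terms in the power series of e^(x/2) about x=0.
x/2 + 1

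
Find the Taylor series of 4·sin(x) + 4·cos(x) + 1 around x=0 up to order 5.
x^5/30 + x^4/6 - 2·x^3/3 - 2·x^2 + 4·x + 5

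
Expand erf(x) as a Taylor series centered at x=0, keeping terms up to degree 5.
x^5/(5·√(π)) - 2·x^3/(3·√(π)) + 2·x/√(π)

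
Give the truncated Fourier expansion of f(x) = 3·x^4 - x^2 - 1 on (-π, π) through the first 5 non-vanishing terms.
(148 - 24·π^2)·cos(x) + (-10 + 6·π^2)·cos(2·x) + (20/9 - 8·π^2/3)·cos(3·x) + (-13/16 + 3·π^2/2)·cos(4·x) - π^2/3 - 1 + 3·π^4/5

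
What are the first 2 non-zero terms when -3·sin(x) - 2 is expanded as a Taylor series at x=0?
-3·x - 2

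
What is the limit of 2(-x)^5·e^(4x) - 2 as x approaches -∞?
The product is a 0·∞ indeterminate form at x → -∞.
Rewrite the product as 2(-x)^5 / e^(-4x) (an ∞/∞ form) and apply L'Hôpital, or use the standard hierarchy e^(4|x|) ≫ |(-x)^5| as x → -∞.
The indeterminate product → 0, so the limit = -2.

Final answer: -2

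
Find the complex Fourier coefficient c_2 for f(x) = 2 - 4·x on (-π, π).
Compute the real Fourier coefficients first: a_2 = 0, b_2 = 4.
Then c_2 = (a_2 − i·b_2)/2 = -2·i.

Final answer: -2·i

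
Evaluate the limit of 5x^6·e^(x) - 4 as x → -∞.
The product is a 0·∞ indeterminate form at x → -∞.
Rewrite the product as 5x^6 / e^(-x) (an ∞/∞ form) and apply L'Hôpital, or use the standard hierarchy e^(|x|) ≫ |x^6| as x → -∞.
The indeterminate product → 0, so the limit = -4.

Final answer: -4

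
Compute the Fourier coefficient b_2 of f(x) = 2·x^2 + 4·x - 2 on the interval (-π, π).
b_2 = (1/π) ∫_{-π}^{π} f(x)·sin(2x) dx.
Evaluate the integral (use parity and integration by parts as needed): b_2 = -4.

Final answer: -4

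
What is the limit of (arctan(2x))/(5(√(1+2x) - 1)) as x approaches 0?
Both numerator and denominator → 0 as x → 0; this is a 0/0 indeterminate form.
Expand each to leading order near x = 0: numerator ~ 2·x, denominator ~ 5·x.
The limit of the ratio is 2/5.

Final answer: 2/5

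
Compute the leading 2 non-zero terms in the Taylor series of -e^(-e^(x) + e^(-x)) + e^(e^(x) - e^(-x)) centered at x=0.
10·x^3/3 + 4·x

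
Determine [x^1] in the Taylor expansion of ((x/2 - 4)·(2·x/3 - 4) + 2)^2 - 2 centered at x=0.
Expand to order 1: ((x/2 - 4)·(2·x/3 - 4) + 2)^2 - 2 = 322 - 168·x + O(x^2).
The coefficient of x^1 is -168.

Final answer: -168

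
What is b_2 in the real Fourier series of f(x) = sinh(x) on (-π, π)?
b_2 = (1/π) ∫_{-π}^{π} f(x)·sin(2x) dx.
Evaluate the integral (use parity and integration by parts as needed): b_2 = -4·sinh(π)/(5·π).

Final answer: -4·sinh(π)/(5·π)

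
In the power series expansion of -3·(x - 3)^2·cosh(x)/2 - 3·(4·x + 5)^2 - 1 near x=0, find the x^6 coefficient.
Expand to order 6: -3·(x - 3)^2·cosh(x)/2 - 3·(4·x + 5)^2 - 1 = -13·x^6/160 + 3·x^5/8 - 21·x^4/16 + 9·x^3/2 - 225·x^2/4 - 111·x - 179/2 + O(x^7).
The coefficient of x^6 is -13/160.

Final answer: -13/160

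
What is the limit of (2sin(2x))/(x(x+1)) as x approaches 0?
Both numerator and denominator → 0 as x → 0; this is a 0/0 indeterminate form.
Expand each to leading order near x = 0: numerator ~ 4·x, denominator ~ x.
The limit of the ratio is 4.

Final answer: 4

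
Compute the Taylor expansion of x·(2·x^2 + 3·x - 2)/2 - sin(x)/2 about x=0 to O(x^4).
13·x^3/12 + 3·x^2/2 - 3·x/2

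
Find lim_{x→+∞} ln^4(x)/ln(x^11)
This is an ∞/∞ indeterminate form as x → +∞.
Write ln(x^11) = 11·ln(x), reducing the quotient to ln^3(x)/11 → ∞.
Limit = ∞.

Final answer: ∞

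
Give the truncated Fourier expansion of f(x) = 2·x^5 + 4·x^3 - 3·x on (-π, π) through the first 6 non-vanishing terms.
(-72·π^2 + 4·π^4 + 426)·sin(x) + (-2·π^4 - 6 + 6·π^2)·sin(2·x) + (-8·π^2/27 - 146/81 + 4·π^4/3)·sin(3·x) + (-π^4 - 3·π^2/4 + 57/32)·sin(4·x) + (-894/625 + 24·π^2/25 + 4·π^4/5)·sin(5·x) + (-2·π^4/3 - 26·π^2/27 + 94/81)·sin(6·x)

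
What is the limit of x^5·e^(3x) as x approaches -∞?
This is a 0·∞ indeterminate form at x → -∞.
Rewrite the product as x^5 / e^(-3x) (an ∞/∞ form) and apply L'Hôpital, or use the standard hierarchy e^(3|x|) ≫ |x^5| as x → -∞.
The indeterminate product → 0, so the limit = 0.

Final answer: 0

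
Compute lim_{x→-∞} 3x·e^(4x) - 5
The product is a 0·∞ indeterminate form at x → -∞.
Rewrite the product as 3x / e^(-4x) (an ∞/∞ form) and apply L'Hôpital, or use the standard hierarchy e^(4|x|) ≫ |x| as x → -∞.
The indeterminate product → 0, so the limit = -5.

Final answer: -5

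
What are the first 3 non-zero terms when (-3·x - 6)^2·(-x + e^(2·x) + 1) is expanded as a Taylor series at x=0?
126·x^2 + 108·x + 72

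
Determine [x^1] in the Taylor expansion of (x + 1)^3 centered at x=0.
Expand to order 1: (x + 1)^3 = 3·x + 1 + O(x^2).
The coefficient of x^1 is 3.

Final answer: 3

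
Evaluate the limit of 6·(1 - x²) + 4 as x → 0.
Direct substitution at x = 0 gives 10.

Final answer: 10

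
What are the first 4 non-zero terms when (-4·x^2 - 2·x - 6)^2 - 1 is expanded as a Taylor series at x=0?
16·x^3 + 52·x^2 + 24·x + 35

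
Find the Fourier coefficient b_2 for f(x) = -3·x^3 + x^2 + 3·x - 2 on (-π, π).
b_2 = (1/π) ∫_{-π}^{π} f(x)·sin(2x) dx.
Evaluate the integral (use parity and integration by parts as needed): b_2 = -15/2 + 3·π^2.

Final answer: -15/2 + 3·π^2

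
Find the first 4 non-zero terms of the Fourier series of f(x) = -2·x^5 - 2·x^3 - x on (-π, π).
(-458 - 4·π^4 + 76·π^2)·sin(x) + (-8·π^2 + 13 + 2·π^4)·sin(2·x) + (-4·π^4/3 - 142/81 + 44·π^2/27)·sin(3·x) + (-π^2/4 + 19/32 + π^4)·sin(4·x)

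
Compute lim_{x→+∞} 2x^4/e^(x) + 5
The quotient is an ∞/∞ indeterminate form as x → +∞.
The exponential denominator e^(x) dominates the polynomial numerator (e^x ≫ x^4 as x → ∞), so the quotient → 0.
Adding the constant: 0 + 5 = 5. Limit = 5.

Final answer: 5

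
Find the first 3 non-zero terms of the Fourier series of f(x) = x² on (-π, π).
-4·cos(x) + cos(2·x) + π^2/3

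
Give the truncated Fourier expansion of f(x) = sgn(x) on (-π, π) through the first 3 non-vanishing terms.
4·sin(x)/π + 4·sin(3·x)/(3·π) + 4·sin(5·x)/(5·π)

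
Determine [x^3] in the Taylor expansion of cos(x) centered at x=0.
Expand to order 3: cos(x) = 1 - x^2/2 + O(x^4).
The coefficient of x^3 is 0.

Final answer: 0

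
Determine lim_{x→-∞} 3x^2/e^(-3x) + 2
The quotient is an ∞/∞ indeterminate form as x → -∞.
Compare growth rates of the dominant terms (exponentials ≫ polynomials ≫ logarithms), or apply L'Hôpital's rule; the quotient → 0.
Adding the constant: 0 + 2 = 2. Limit = 2.

Final answer: 2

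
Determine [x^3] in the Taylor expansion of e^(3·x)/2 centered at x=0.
Expand to order 3: e^(3·x)/2 = 9·x^3/4 + 9·x^2/4 + 3·x/2 + 1/2 + O(x^4).
The coefficient of x^3 is 9/4.

Final answer: 9/4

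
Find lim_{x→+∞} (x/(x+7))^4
As x → +∞: x/(x+7) = 1/(1 + 7/x) → 1, and the 4th power of a limit-1 base also → 1.
Limit = 1.

Final answer: 1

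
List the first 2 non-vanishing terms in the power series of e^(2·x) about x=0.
2·x + 1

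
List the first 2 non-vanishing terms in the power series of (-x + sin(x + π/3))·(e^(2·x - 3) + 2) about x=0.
x·(-1 - e^(-3)/2 + √(3)·e^(-3)) + √(3)·e^(-3)/2 + √(3)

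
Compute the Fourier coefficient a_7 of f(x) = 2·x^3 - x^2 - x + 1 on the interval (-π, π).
a_7 = (1/π) ∫_{-π}^{π} f(x)·cos(7x) dx.
Evaluate the integral (use parity and integration by parts as needed): a_7 = 4/49.

Final answer: 4/49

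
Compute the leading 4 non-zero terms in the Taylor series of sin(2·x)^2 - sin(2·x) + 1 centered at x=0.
4·x^3/3 + 4·x^2 - 2·x + 1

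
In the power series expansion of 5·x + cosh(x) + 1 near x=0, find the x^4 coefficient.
Expand to order 4: 5·x + cosh(x) + 1 = x^4/24 + x^2/2 + 5·x + 2 + O(x^5).
The coefficient of x^4 is 1/24.

Final answer: 1/24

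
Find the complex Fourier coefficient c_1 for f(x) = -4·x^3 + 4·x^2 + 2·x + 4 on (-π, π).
Compute the real Fourier coefficients first: a_1 = -16, b_1 = 52 - 8·π^2.
Then c_1 = (a_1 − i·b_1)/2 = -8 - 26·i + 4·i·π^2.

Final answer: -8 - 26·i + 4·i·π^2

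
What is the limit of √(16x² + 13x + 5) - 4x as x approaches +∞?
As x → +∞: multiply by the conjugate to get (13x+5)/(√(16x²+13x+5)+4x); the denominator ~ 8x, so the limit is 13/8.
Limit = 13/8.

Final answer: 13/8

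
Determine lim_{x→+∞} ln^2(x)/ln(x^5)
This is an ∞/∞ indeterminate form as x → +∞.
Write ln(x^5) = 5·ln(x), reducing the quotient to ln(x)/5 → ∞.
Limit = ∞.

Final answer: ∞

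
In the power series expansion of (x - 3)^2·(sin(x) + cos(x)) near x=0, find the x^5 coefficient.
Expand to order 5: (x - 3)^2·(sin(x) + cos(x)) = -41·x^5/120 + 7·x^4/8 + 5·x^3/2 - 19·x^2/2 + 3·x + 9 + O(x^6).
The coefficient of x^5 is -41/120.

Final answer: -41/120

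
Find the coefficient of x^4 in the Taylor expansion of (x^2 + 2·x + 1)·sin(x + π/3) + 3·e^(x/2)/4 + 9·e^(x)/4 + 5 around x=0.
Expand to order 4: (x^2 + 2·x + 1)·sin(x + π/3) + 3·e^(x/2)/4 + 9·e^(x)/4 + 5 = x^4·(-11·√(3)/48 - 109/1536) + x^3·(155/192 - √(3)/2) + x^2·(√(3)/4 + 71/32) + x·(√(3) + 25/8) + √(3)/2 + 8 + O(x^5).
The coefficient of x^4 is -11·√(3)/48 - 109/1536.

Final answer: -11·√(3)/48 - 109/1536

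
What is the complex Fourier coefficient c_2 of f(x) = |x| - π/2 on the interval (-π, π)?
Compute the real Fourier coefficients first: a_2 = 0, b_2 = 0.
Then c_2 = (a_2 − i·b_2)/2 = 0.

Final answer: 0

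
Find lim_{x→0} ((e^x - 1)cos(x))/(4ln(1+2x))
Both numerator and denominator → 0 as x → 0; this is a 0/0 indeterminate form.
Expand each to leading order near x = 0: numerator ~ x, denominator ~ 8·x.
The limit of the ratio is 1/8.

Final answer: 1/8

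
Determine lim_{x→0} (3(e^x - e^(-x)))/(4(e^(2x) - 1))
Both numerator and denominator → 0 as x → 0; this is a 0/0 indeterminate form.
Expand each to leading order near x = 0: numerator ~ 6·x, denominator ~ 8·x.
The limit of the ratio is 3/4.

Final answer: 3/4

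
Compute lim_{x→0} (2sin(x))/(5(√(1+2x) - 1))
Both numerator and denominator → 0 as x → 0; this is a 0/0 indeterminate form.
Expand each to leading order near x = 0: numerator ~ 2·x, denominator ~ 5·x.
The limit of the ratio is 2/5.

Final answer: 2/5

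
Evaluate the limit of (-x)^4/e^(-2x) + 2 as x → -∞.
The quotient is an ∞/∞ indeterminate form as x → -∞.
Compare growth rates of the dominant terms (exponentials ≫ polynomials ≫ logarithms), or apply L'Hôpital's rule; the quotient → 0.
Adding the constant: 0 + 2 = 2. Limit = 2.

Final answer: 2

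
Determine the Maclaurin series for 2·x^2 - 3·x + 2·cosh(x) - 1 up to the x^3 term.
3·x^2 - 3·x + 1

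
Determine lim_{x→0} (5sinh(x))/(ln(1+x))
Both numerator and denominator → 0 as x → 0; this is a 0/0 indeterminate form.
Expand each to leading order near x = 0: numerator ~ 5·x, denominator ~ x.
The limit of the ratio is 5.

Final answer: 5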